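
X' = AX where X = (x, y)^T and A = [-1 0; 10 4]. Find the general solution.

x(t) = K_1e^(-t), y(t) = -2K_1e^(-t) + K_2e^(4t)

Coefficient matrix A = [[-1, 0], [10, 4]].
Characteristic polynomial det(A - λI) = λ^2 - 3λ - 4 = 0.
Eigenvalues λ = -1, 4.
For λ=-1: (A-λI) row 2 is [10, 5], so an eigenvector is (1, -2).
For λ=4: (A-λI) row 1 is [-5, 0], so an eigenvector is (0, 1).
General solution: K_1e^(-t)(1,-2) + K_2e^(4t)(0,1).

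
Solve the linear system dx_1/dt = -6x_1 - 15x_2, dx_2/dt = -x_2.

x_1(t) = -3c_1e^(-t) - c_2e^(-6t), x_2(t) = c_1e^(-t)

Coefficient matrix A = [[-6, -15], [0, -1]].
Characteristic polynomial det(A - λI) = λ^2 + 7λ + 6 = 0.
Eigenvalues λ = -1, -6.
For λ=-1: (A-λI) row 1 is [-5, -15], so an eigenvector is (-3, 1).
For λ=-6: (A-λI) row 1 is [0, -15], so an eigenvector is (-1, 0).
General solution: c_1e^(-t)(-3,1) + c_2e^(-6t)(-1,0).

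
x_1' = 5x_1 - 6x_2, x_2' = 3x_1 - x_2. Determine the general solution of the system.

x_1(t) = -K_1e^(2t)sin(3t) + K_1e^(2t)cos(3t) + K_2e^(2t)sin(3t) + K_2e^(2t)cos(3t), x_2(t) = K_1e^(2t)cos(3t) + K_2e^(2t)sin(3t)

Coefficient matrix A = [[5, -6], [3, -1]].
Characteristic polynomial det(A - λI) = λ^2 - 4λ + 13 = 0.
Eigenvalues λ = 2 ± 3i (complex conjugate pair).
For λ=2+3i: an eigenvector is (1,1) - i(-1,0) = (1 + i, 1).
A real fundamental pair from Re and Im of e^((2+3i)t)v: X_1 = e^(2t)(cos(3t)·(1,1) + sin(3t)·(-1,0)), X_2 = e^(2t)(sin(3t)·(1,1) - cos(3t)·(-1,0)).
General solution: K_1X_1 + K_2X_2.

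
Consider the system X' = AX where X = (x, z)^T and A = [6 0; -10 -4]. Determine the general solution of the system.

x(t) = K_2e^(6t), z(t) = K_1e^(-4t) - K_2e^(6t)

Coefficient matrix A = [[6, 0], [-10, -4]].
Characteristic polynomial det(A - λI) = λ^2 - 2λ - 24 = 0.
Eigenvalues λ = -4, 6.
For λ=-4: (A-λI) row 1 is [10, 0], so an eigenvector is (0, 1).
For λ=6: (A-λI) row 2 is [-10, -10], so an eigenvector is (1, -1).
General solution: K_1e^(-4t)(0,1) + K_2e^(6t)(1,-1).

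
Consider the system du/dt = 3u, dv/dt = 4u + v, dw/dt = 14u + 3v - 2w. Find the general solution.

u(t) = c_2e^(3t), v(t) = c_1e^(t) + 2c_2e^(3t), w(t) = c_1e^(t) + 4c_2e^(3t) + c_3e^(-2t)

Coefficient matrix A = [[3, 0, 0], [4, 1, 0], [14, 3, -2]].
det(A - λI) = 0 gives eigenvalues λ = 1, 3, -2.
For λ=1: eigenvector (0,1,1).
For λ=3: eigenvector (1,2,4).
For λ=-2: eigenvector (0,0,1).
General solution: c_1e^(t)(0,1,1) + c_2e^(3t)(1,2,4) + c_3e^(-2t)(0,0,1).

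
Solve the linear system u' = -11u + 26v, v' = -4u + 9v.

Coefficient matrix A = [[-11, 26], [-4, 9]].
Characteristic polynomial det(A - λI) = λ^2 + 2λ + 5 = 0.
Eigenvalues λ = -1 ± 2i (complex conjugate pair).
For λ=-1+2i: an eigenvector is (2,1) - i(3,1) = (2 - 3i, 1 - i).
A real fundamental pair from Re and Im of e^((-1+2i)t)v: X_1 = e^(-t)(cos(2t)·(2,1) + sin(2t)·(3,1)), X_2 = e^(-t)(sin(2t)·(2,1) - cos(2t)·(3,1)).
General solution: c_1X_1 + c_2X_2.

u(t) = 3c_1e^(-t)sin(2t) + 2c_1e^(-t)cos(2t) + 2c_2e^(-t)sin(2t) - 3c_2e^(-t)cos(2t), v(t) = c_1e^(-t)sin(2t) + c_1e^(-t)cos(2t) + c_2e^(-t)sin(2t) - c_2e^(-t)cos(2t)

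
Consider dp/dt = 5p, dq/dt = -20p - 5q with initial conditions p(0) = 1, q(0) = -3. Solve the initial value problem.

Coefficient matrix A = [[5, 0], [-20, -5]].
Characteristic polynomial det(A - λI) = λ^2 - 25 = 0.
Eigenvalues λ = -5, 5.
For λ=-5: (A-λI) row 1 is [10, 0], so an eigenvector is (0, 1).
For λ=5: (A-λI) row 2 is [-20, -10], so an eigenvector is (-1, 2).
General solution: c_1e^(-5t)(0,1) + c_2e^(5t)(-1,2).
Applying p(0)=1, q(0)=-3 gives c_1=-1, c_2=-1.

p(t) = e^(5t), q(t) = -2e^(5t) - e^(-5t)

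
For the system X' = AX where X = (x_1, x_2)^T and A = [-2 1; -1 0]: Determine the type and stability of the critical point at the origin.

stable improper node

A = [[-2,1],[-1,0]]; det(A-λI) = λ^2 + 2λ + 1.
repeated λ = -1 with a single eigenvector.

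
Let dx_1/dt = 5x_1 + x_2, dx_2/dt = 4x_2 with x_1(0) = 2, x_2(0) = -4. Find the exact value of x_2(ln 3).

A = [[5,1],[0,4]]; eigenvalues λ = 5, 4.
Eigenvectors: (-1,0) for λ=5, (1,-1) for λ=4.
From the initial condition, c_1 = 2, c_2 = 4.
x_2(ln 3) = (2)(3^5)(0) + (4)(3^4)(-1) = -324.

-324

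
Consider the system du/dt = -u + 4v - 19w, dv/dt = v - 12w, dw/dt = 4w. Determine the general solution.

u(t) = C_1e^(-t) + 2C_2e^(t) - 7C_3e^(4t), v(t) = C_2e^(t) - 4C_3e^(4t), w(t) = C_3e^(4t)

Coefficient matrix A = [[-1, 4, -19], [0, 1, -12], [0, 0, 4]].
det(A - λI) = 0 gives eigenvalues λ = -1, 1, 4.
For λ=-1: eigenvector (1,0,0).
For λ=1: eigenvector (2,1,0).
For λ=4: eigenvector (-7,-4,1).
General solution: C_1e^(-t)(1,0,0) + C_2e^(t)(2,1,0) + C_3e^(4t)(-7,-4,1).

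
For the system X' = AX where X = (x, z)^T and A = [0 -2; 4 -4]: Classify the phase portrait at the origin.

A = [[0,-2],[4,-4]]; det(A-λI) = λ^2 + 4λ + 8.
λ = -2 ± 2i: negative real part.

stable spiral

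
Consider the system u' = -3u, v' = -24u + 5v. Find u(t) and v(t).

Coefficient matrix A = [[-3, 0], [-24, 5]].
Characteristic polynomial det(A - λI) = λ^2 - 2λ - 15 = 0.
Eigenvalues λ = 5, -3.
For λ=5: (A-λI) row 1 is [-8, 0], so an eigenvector is (0, 1).
For λ=-3: (A-λI) row 2 is [-24, 8], so an eigenvector is (1, 3).
General solution: C_1e^(5t)(0,1) + C_2e^(-3t)(1,3).

u(t) = C_2e^(-3t), v(t) = C_1e^(5t) + 3C_2e^(-3t)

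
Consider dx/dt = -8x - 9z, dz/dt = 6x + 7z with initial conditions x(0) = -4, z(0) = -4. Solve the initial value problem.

Coefficient matrix A = [[-8, -9], [6, 7]].
Characteristic polynomial det(A - λI) = λ^2 + λ - 2 = 0.
Eigenvalues λ = -2, 1.
For λ=-2: (A-λI) row 1 is [-6, -9], so an eigenvector is (3, -2).
For λ=1: (A-λI) row 1 is [-9, -9], so an eigenvector is (1, -1).
General solution: C_1e^(-2t)(3,-2) + C_2e^(t)(1,-1).
Applying x(0)=-4, z(0)=-4 gives C_1=-8, C_2=20.

x(t) = 20e^(t) - 24e^(-2t), z(t) = -20e^(t) + 16e^(-2t)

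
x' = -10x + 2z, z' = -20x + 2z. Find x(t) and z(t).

Coefficient matrix A = [[-10, 2], [-20, 2]].
Characteristic polynomial det(A - λI) = λ^2 + 8λ + 20 = 0.
Eigenvalues λ = -4 ± 2i (complex conjugate pair).
For λ=-4+2i: an eigenvector is (0,-1) - i(-1,-3) = (0 + i, -1 + 3i).
A real fundamental pair from Re and Im of e^((-4+2i)t)v: X_1 = e^(-4t)(cos(2t)·(0,-1) + sin(2t)·(-1,-3)), X_2 = e^(-4t)(sin(2t)·(0,-1) - cos(2t)·(-1,-3)).
General solution: C_1X_1 + C_2X_2.

x(t) = -C_1e^(-4t)sin(2t) + C_2e^(-4t)cos(2t), z(t) = -3C_1e^(-4t)sin(2t) - C_1e^(-4t)cos(2t) - C_2e^(-4t)sin(2t) + 3C_2e^(-4t)cos(2t)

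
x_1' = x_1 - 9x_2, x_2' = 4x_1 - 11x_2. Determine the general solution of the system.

Coefficient matrix A = [[1, -9], [4, -11]].
Characteristic polynomial det(A - λI) = λ^2 + 10λ + 25 = 0.
Single eigenvalue λ = -5 with algebraic multiplicity 2.
Eigenvector v = (-3,-2); generalized eigenvector w with (A-λI)w=v is (1,1).
General solution: e^(-5t)[c_1·v + c_2·(t·v + w)].

x_1(t) = -3c_1e^(-5t) - 3c_2te^(-5t) + c_2e^(-5t), x_2(t) = -2c_1e^(-5t) - 2c_2te^(-5t) + c_2e^(-5t)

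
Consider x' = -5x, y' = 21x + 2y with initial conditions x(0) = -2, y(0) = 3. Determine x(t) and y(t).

Coefficient matrix A = [[-5, 0], [21, 2]].
Characteristic polynomial det(A - λI) = λ^2 + 3λ - 10 = 0.
Eigenvalues λ = -5, 2.
For λ=-5: (A-λI) row 2 is [21, 7], so an eigenvector is (-1, 3).
For λ=2: (A-λI) row 1 is [-7, 0], so an eigenvector is (0, 1).
General solution: c_1e^(-5t)(-1,3) + c_2e^(2t)(0,1).
Applying x(0)=-2, y(0)=3 gives c_1=2, c_2=-3.

x(t) = -2e^(-5t), y(t) = -3e^(2t) + 6e^(-5t)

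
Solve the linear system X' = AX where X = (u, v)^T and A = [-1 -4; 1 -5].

u(t) = 2K_1e^(-3t) + 2K_2te^(-3t) + 3K_2e^(-3t), v(t) = K_1e^(-3t) + K_2te^(-3t) + K_2e^(-3t)

Coefficient matrix A = [[-1, -4], [1, -5]].
Characteristic polynomial det(A - λI) = λ^2 + 6λ + 9 = 0.
Single eigenvalue λ = -3 with algebraic multiplicity 2.
Eigenvector v = (2,1); generalized eigenvector w with (A-λI)w=v is (3,1).
General solution: e^(-3t)[K_1·v + K_2·(t·v + w)].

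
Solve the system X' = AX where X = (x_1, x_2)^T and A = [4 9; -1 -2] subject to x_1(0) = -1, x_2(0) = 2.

Coefficient matrix A = [[4, 9], [-1, -2]].
Characteristic polynomial det(A - λI) = λ^2 - 2λ + 1 = 0.
Single eigenvalue λ = 1 with algebraic multiplicity 2.
Eigenvector v = (-3,1); generalized eigenvector w with (A-λI)w=v is (-1,0).
General solution: e^(t)[c_1·v + c_2·(t·v + w)].
Applying x_1(0)=-1, x_2(0)=2 gives c_1=2, c_2=-5.

x_1(t) = 15te^(t) - e^(t), x_2(t) = -5te^(t) + 2e^(t)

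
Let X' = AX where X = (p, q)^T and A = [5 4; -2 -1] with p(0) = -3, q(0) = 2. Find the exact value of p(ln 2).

A = [[5,4],[-2,-1]]; eigenvalues λ = 3, 1.
Eigenvectors: (2,-1) for λ=3, (-1,1) for λ=1.
From the initial condition, c_1 = -1, c_2 = 1.
p(ln 2) = (-1)(2^3)(2) + (1)(2^1)(-1) = -18.

-18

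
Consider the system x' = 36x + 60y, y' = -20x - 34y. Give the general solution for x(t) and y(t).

x(t) = -2K_1e^(6t) + 3K_2e^(-4t), y(t) = K_1e^(6t) - 2K_2e^(-4t)

Coefficient matrix A = [[36, 60], [-20, -34]].
Characteristic polynomial det(A - λI) = λ^2 - 2λ - 24 = 0.
Eigenvalues λ = 6, -4.
For λ=6: (A-λI) row 1 is [30, 60], so an eigenvector is (-2, 1).
For λ=-4: (A-λI) row 1 is [40, 60], so an eigenvector is (3, -2).
General solution: K_1e^(6t)(-2,1) + K_2e^(-4t)(3,-2).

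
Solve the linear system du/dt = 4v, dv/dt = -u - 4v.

u(t) = -2K_1e^(-2t) - 2K_2te^(-2t) + 3K_2e^(-2t), v(t) = K_1e^(-2t) + K_2te^(-2t) - 2K_2e^(-2t)

Coefficient matrix A = [[0, 4], [-1, -4]].
Characteristic polynomial det(A - λI) = λ^2 + 4λ + 4 = 0.
Single eigenvalue λ = -2 with algebraic multiplicity 2.
Eigenvector v = (-2,1); generalized eigenvector w with (A-λI)w=v is (3,-2).
General solution: e^(-2t)[K_1·v + K_2·(t·v + w)].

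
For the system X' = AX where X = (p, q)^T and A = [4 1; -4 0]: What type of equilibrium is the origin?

unstable improper node

A = [[4,1],[-4,0]]; det(A-λI) = λ^2 - 4λ + 4.
repeated λ = 2 with a single eigenvector.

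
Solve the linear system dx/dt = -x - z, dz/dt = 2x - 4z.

Coefficient matrix A = [[-1, -1], [2, -4]].
Characteristic polynomial det(A - λI) = λ^2 + 5λ + 6 = 0.
Eigenvalues λ = -2, -3.
For λ=-2: (A-λI) row 1 is [1, -1], so an eigenvector is (1, 1).
For λ=-3: (A-λI) row 1 is [2, -1], so an eigenvector is (1, 2).
General solution: c_1e^(-2t)(1,1) + c_2e^(-3t)(1,2).

x(t) = c_1e^(-2t) + c_2e^(-3t), z(t) = c_1e^(-2t) + 2c_2e^(-3t)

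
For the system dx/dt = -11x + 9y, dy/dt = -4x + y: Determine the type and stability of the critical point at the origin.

stable improper node

A = [[-11,9],[-4,1]]; det(A-λI) = λ^2 + 10λ + 25.
repeated λ = -5 with a single eigenvector.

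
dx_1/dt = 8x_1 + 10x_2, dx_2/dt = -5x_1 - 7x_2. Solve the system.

x_1(t) = 2C_1e^(3t) - C_2e^(-2t), x_2(t) = -C_1e^(3t) + C_2e^(-2t)

Coefficient matrix A = [[8, 10], [-5, -7]].
Characteristic polynomial det(A - λI) = λ^2 - λ - 6 = 0.
Eigenvalues λ = 3, -2.
For λ=3: (A-λI) row 1 is [5, 10], so an eigenvector is (2, -1).
For λ=-2: (A-λI) row 1 is [10, 10], so an eigenvector is (-1, 1).
General solution: C_1e^(3t)(2,-1) + C_2e^(-2t)(-1,1).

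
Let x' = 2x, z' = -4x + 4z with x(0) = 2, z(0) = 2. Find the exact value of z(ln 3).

A = [[2,0],[-4,4]]; eigenvalues λ = 4, 2.
Eigenvectors: (0,-1) for λ=4, (1,2) for λ=2.
From the initial condition, c_1 = 2, c_2 = 2.
z(ln 3) = (2)(3^4)(-1) + (2)(3^2)(2) = -126.

-126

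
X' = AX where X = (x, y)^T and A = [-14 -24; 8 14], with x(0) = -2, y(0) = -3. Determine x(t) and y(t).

x(t) = 24e^(2t) - 26e^(-2t), y(t) = -16e^(2t) + 13e^(-2t)

Coefficient matrix A = [[-14, -24], [8, 14]].
Characteristic polynomial det(A - λI) = λ^2 - 4 = 0.
Eigenvalues λ = -2, 2.
For λ=-2: (A-λI) row 1 is [-12, -24], so an eigenvector is (2, -1).
For λ=2: (A-λI) row 1 is [-16, -24], so an eigenvector is (3, -2).
General solution: c_1e^(-2t)(2,-1) + c_2e^(2t)(3,-2).
Applying x(0)=-2, y(0)=-3 gives c_1=-13, c_2=8.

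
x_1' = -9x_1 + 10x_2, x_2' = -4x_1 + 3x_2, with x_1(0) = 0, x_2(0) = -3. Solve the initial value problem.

x_1(t) = -15e^(-3t)sin(2t), x_2(t) = -9e^(-3t)sin(2t) - 3e^(-3t)cos(2t)

Coefficient matrix A = [[-9, 10], [-4, 3]].
Characteristic polynomial det(A - λI) = λ^2 + 6λ + 13 = 0.
Eigenvalues λ = -3 ± 2i (complex conjugate pair).
For λ=-3+2i: an eigenvector is (1,1) - i(2,1) = (1 - 2i, 1 - i).
A real fundamental pair from Re and Im of e^((-3+2i)t)v: X_1 = e^(-3t)(cos(2t)·(1,1) + sin(2t)·(2,1)), X_2 = e^(-3t)(sin(2t)·(1,1) - cos(2t)·(2,1)).
General solution: c_1X_1 + c_2X_2.
Applying x_1(0)=0, x_2(0)=-3 gives c_1=-6, c_2=-3.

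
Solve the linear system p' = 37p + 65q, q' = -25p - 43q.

p(t) = -2C_1e^(-3t)sin(5t) + 3C_1e^(-3t)cos(5t) + 3C_2e^(-3t)sin(5t) + 2C_2e^(-3t)cos(5t), q(t) = C_1e^(-3t)sin(5t) - 2C_1e^(-3t)cos(5t) - 2C_2e^(-3t)sin(5t) - C_2e^(-3t)cos(5t)

Coefficient matrix A = [[37, 65], [-25, -43]].
Characteristic polynomial det(A - λI) = λ^2 + 6λ + 34 = 0.
Eigenvalues λ = -3 ± 5i (complex conjugate pair).
For λ=-3+5i: an eigenvector is (3,-2) - i(-2,1) = (3 + 2i, -2 - i).
A real fundamental pair from Re and Im of e^((-3+5i)t)v: X_1 = e^(-3t)(cos(5t)·(3,-2) + sin(5t)·(-2,1)), X_2 = e^(-3t)(sin(5t)·(3,-2) - cos(5t)·(-2,1)).
General solution: C_1X_1 + C_2X_2.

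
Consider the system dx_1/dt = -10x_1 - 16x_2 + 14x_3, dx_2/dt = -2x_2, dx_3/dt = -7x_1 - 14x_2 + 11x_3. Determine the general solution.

Coefficient matrix A = [[-10, -16, 14], [0, -2, 0], [-7, -14, 11]].
det(A - λI) = 0 gives eigenvalues λ = 4, -3, -2.
For λ=4: eigenvector (-1,0,-1).
For λ=-3: eigenvector (2,0,1).
For λ=-2: eigenvector (-2,1,0).
General solution: c_1e^(4t)(-1,0,-1) + c_2e^(-3t)(2,0,1) + c_3e^(-2t)(-2,1,0).

x_1(t) = -c_1e^(4t) + 2c_2e^(-3t) - 2c_3e^(-2t), x_2(t) = c_3e^(-2t), x_3(t) = -c_1e^(4t) + c_2e^(-3t)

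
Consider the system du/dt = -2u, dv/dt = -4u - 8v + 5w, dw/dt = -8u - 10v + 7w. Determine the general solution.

Coefficient matrix A = [[-2, 0, 0], [-4, -8, 5], [-8, -10, 7]].
det(A - λI) = 0 gives eigenvalues λ = -3, -2, 2.
For λ=-3: eigenvector (0,1,1).
For λ=-2: eigenvector (1,1,2).
For λ=2: eigenvector (0,1,2).
General solution: C_1e^(-3t)(0,1,1) + C_2e^(-2t)(1,1,2) + C_3e^(2t)(0,1,2).

u(t) = C_2e^(-2t), v(t) = C_1e^(-3t) + C_2e^(-2t) + C_3e^(2t), w(t) = C_1e^(-3t) + 2C_2e^(-2t) + 2C_3e^(2t)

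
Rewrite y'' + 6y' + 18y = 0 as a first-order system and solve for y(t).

Let x_1 = y, x_2 = y'. Then x_1' = x_2 and x_2' = -18x_1 - 6x_2.
A = [[0,1],[-18,-6]]; det(A-λI) = λ^2 + 6λ + 18.
Eigenvalues λ = -3 ± 3i.

y(t) = K_1e^(-3t)cos(3t) + K_2e^(-3t)sin(3t)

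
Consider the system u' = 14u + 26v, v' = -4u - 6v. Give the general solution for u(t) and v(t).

u(t) = -3K_1e^(4t)sin(2t) + 2K_1e^(4t)cos(2t) + 2K_2e^(4t)sin(2t) + 3K_2e^(4t)cos(2t), v(t) = K_1e^(4t)sin(2t) - K_1e^(4t)cos(2t) - K_2e^(4t)sin(2t) - K_2e^(4t)cos(2t)

Coefficient matrix A = [[14, 26], [-4, -6]].
Characteristic polynomial det(A - λI) = λ^2 - 8λ + 20 = 0.
Eigenvalues λ = 4 ± 2i (complex conjugate pair).
For λ=4+2i: an eigenvector is (2,-1) - i(-3,1) = (2 + 3i, -1 - i).
A real fundamental pair from Re and Im of e^((4+2i)t)v: X_1 = e^(4t)(cos(2t)·(2,-1) + sin(2t)·(-3,1)), X_2 = e^(4t)(sin(2t)·(2,-1) - cos(2t)·(-3,1)).
General solution: K_1X_1 + K_2X_2.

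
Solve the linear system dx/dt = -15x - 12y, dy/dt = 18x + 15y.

x(t) = 2c_1e^(3t) - c_2e^(-3t), y(t) = -3c_1e^(3t) + c_2e^(-3t)

Coefficient matrix A = [[-15, -12], [18, 15]].
Characteristic polynomial det(A - λI) = λ^2 - 9 = 0.
Eigenvalues λ = 3, -3.
For λ=3: (A-λI) row 1 is [-18, -12], so an eigenvector is (2, -3).
For λ=-3: (A-λI) row 1 is [-12, -12], so an eigenvector is (-1, 1).
General solution: c_1e^(3t)(2,-3) + c_2e^(-3t)(-1,1).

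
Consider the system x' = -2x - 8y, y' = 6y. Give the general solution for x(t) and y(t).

x(t) = C_1e^(-2t) + C_2e^(6t), y(t) = -C_2e^(6t)

Coefficient matrix A = [[-2, -8], [0, 6]].
Characteristic polynomial det(A - λI) = λ^2 - 4λ - 12 = 0.
Eigenvalues λ = -2, 6.
For λ=-2: (A-λI) row 1 is [0, -8], so an eigenvector is (1, 0).
For λ=6: (A-λI) row 1 is [-8, -8], so an eigenvector is (1, -1).
General solution: C_1e^(-2t)(1,0) + C_2e^(6t)(1,-1).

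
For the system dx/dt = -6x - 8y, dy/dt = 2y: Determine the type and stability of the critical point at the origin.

saddle

A = [[-6,-8],[0,2]]; det(A-λI) = λ^2 + 4λ - 12.
λ = 2, -6: opposite signs.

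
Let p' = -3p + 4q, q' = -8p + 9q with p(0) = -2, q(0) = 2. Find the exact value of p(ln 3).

A = [[-3,4],[-8,9]]; eigenvalues λ = 5, 1.
Eigenvectors: (-1,-2) for λ=5, (1,1) for λ=1.
From the initial condition, c_1 = -4, c_2 = -6.
p(ln 3) = (-4)(3^5)(-1) + (-6)(3^1)(1) = 954.

954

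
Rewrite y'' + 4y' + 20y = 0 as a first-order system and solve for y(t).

Let x_1 = y, x_2 = y'. Then x_1' = x_2 and x_2' = -20x_1 - 4x_2.
A = [[0,1],[-20,-4]]; det(A-λI) = λ^2 + 4λ + 20.
Eigenvalues λ = -2 ± 4i.

y(t) = c_1e^(-2t)cos(4t) + c_2e^(-2t)sin(4t)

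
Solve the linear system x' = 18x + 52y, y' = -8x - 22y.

Coefficient matrix A = [[18, 52], [-8, -22]].
Characteristic polynomial det(A - λI) = λ^2 + 4λ + 20 = 0.
Eigenvalues λ = -2 ± 4i (complex conjugate pair).
For λ=-2+4i: an eigenvector is (3,-1) - i(2,-1) = (3 - 2i, -1 + i).
A real fundamental pair from Re and Im of e^((-2+4i)t)v: X_1 = e^(-2t)(cos(4t)·(3,-1) + sin(4t)·(2,-1)), X_2 = e^(-2t)(sin(4t)·(3,-1) - cos(4t)·(2,-1)).
General solution: K_1X_1 + K_2X_2.

x(t) = 2K_1e^(-2t)sin(4t) + 3K_1e^(-2t)cos(4t) + 3K_2e^(-2t)sin(4t) - 2K_2e^(-2t)cos(4t), y(t) = -K_1e^(-2t)sin(4t) - K_1e^(-2t)cos(4t) - K_2e^(-2t)sin(4t) + K_2e^(-2t)cos(4t)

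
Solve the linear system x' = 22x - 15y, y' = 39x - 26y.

x(t) = 2K_1e^(-2t)sin(3t) - K_1e^(-2t)cos(3t) - K_2e^(-2t)sin(3t) - 2K_2e^(-2t)cos(3t), y(t) = 3K_1e^(-2t)sin(3t) - 2K_1e^(-2t)cos(3t) - 2K_2e^(-2t)sin(3t) - 3K_2e^(-2t)cos(3t)

Coefficient matrix A = [[22, -15], [39, -26]].
Characteristic polynomial det(A - λI) = λ^2 + 4λ + 13 = 0.
Eigenvalues λ = -2 ± 3i (complex conjugate pair).
For λ=-2+3i: an eigenvector is (-1,-2) - i(2,3) = (-1 - 2i, -2 - 3i).
A real fundamental pair from Re and Im of e^((-2+3i)t)v: X_1 = e^(-2t)(cos(3t)·(-1,-2) + sin(3t)·(2,3)), X_2 = e^(-2t)(sin(3t)·(-1,-2) - cos(3t)·(2,3)).
General solution: K_1X_1 + K_2X_2.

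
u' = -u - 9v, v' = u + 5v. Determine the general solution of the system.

Coefficient matrix A = [[-1, -9], [1, 5]].
Characteristic polynomial det(A - λI) = λ^2 - 4λ + 4 = 0.
Single eigenvalue λ = 2 with algebraic multiplicity 2.
Eigenvector v = (3,-1); generalized eigenvector w with (A-λI)w=v is (2,-1).
General solution: e^(2t)[K_1·v + K_2·(t·v + w)].

u(t) = 3K_1e^(2t) + 3K_2te^(2t) + 2K_2e^(2t), v(t) = -K_1e^(2t) - K_2te^(2t) - K_2e^(2t)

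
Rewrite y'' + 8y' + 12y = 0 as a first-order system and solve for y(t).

Let x_1 = y, x_2 = y'. Then x_1' = x_2 and x_2' = -12x_1 - 8x_2.
A = [[0,1],[-12,-8]]; det(A-λI) = λ^2 + 8λ + 12.
Eigenvalues λ = -2, -6 with eigenvectors (1,-2), (1,-6).

y(t) = C_1e^(-2t) + C_2e^(-6t)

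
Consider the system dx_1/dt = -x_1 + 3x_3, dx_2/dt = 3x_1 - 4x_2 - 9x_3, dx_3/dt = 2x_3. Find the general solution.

Coefficient matrix A = [[-1, 0, 3], [3, -4, -9], [0, 0, 2]].
det(A - λI) = 0 gives eigenvalues λ = -1, -4, 2.
For λ=-1: eigenvector (1,1,0).
For λ=-4: eigenvector (0,1,0).
For λ=2: eigenvector (1,-1,1).
General solution: c_1e^(-t)(1,1,0) + c_2e^(-4t)(0,1,0) + c_3e^(2t)(1,-1,1).

x_1(t) = c_1e^(-t) + c_3e^(2t), x_2(t) = c_1e^(-t) + c_2e^(-4t) - c_3e^(2t), x_3(t) = c_3e^(2t)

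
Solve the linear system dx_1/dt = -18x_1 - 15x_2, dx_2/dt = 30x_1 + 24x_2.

Coefficient matrix A = [[-18, -15], [30, 24]].
Characteristic polynomial det(A - λI) = λ^2 - 6λ + 18 = 0.
Eigenvalues λ = 3 ± 3i (complex conjugate pair).
For λ=3+3i: an eigenvector is (-1,1) - i(2,-3) = (-1 - 2i, 1 + 3i).
A real fundamental pair from Re and Im of e^((3+3i)t)v: X_1 = e^(3t)(cos(3t)·(-1,1) + sin(3t)·(2,-3)), X_2 = e^(3t)(sin(3t)·(-1,1) - cos(3t)·(2,-3)).
General solution: C_1X_1 + C_2X_2.

x_1(t) = 2C_1e^(3t)sin(3t) - C_1e^(3t)cos(3t) - C_2e^(3t)sin(3t) - 2C_2e^(3t)cos(3t), x_2(t) = -3C_1e^(3t)sin(3t) + C_1e^(3t)cos(3t) + C_2e^(3t)sin(3t) + 3C_2e^(3t)cos(3t)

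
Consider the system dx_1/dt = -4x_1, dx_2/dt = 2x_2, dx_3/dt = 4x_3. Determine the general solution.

Coefficient matrix A = [[-4, 0, 0], [0, 2, 0], [0, 0, 4]].
det(A - λI) = 0 gives eigenvalues λ = -4, 4, 2.
For λ=-4: eigenvector (1,0,0).
For λ=4: eigenvector (0,0,1).
For λ=2: eigenvector (0,1,0).
General solution: K_1e^(-4t)(1,0,0) + K_2e^(4t)(0,0,1) + K_3e^(2t)(0,1,0).

x_1(t) = K_1e^(-4t), x_2(t) = K_3e^(2t), x_3(t) = K_2e^(4t)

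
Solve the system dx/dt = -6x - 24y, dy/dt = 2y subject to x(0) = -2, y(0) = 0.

Coefficient matrix A = [[-6, -24], [0, 2]].
Characteristic polynomial det(A - λI) = λ^2 + 4λ - 12 = 0.
Eigenvalues λ = 2, -6.
For λ=2: (A-λI) row 1 is [-8, -24], so an eigenvector is (3, -1).
For λ=-6: (A-λI) row 1 is [0, -24], so an eigenvector is (1, 0).
General solution: C_1e^(2t)(3,-1) + C_2e^(-6t)(1,0).
Applying x(0)=-2, y(0)=0 gives C_1=0, C_2=-2.

x(t) = -2e^(-6t), y(t) = 0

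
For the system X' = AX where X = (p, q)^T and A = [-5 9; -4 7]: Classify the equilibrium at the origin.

A = [[-5,9],[-4,7]]; det(A-λI) = λ^2 - 2λ + 1.
repeated λ = 1 with a single eigenvector.

unstable improper node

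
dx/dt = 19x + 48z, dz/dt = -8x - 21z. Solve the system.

x(t) = 2K_1e^(-5t) + 3K_2e^(3t), z(t) = -K_1e^(-5t) - K_2e^(3t)

Coefficient matrix A = [[19, 48], [-8, -21]].
Characteristic polynomial det(A - λI) = λ^2 + 2λ - 15 = 0.
Eigenvalues λ = -5, 3.
For λ=-5: (A-λI) row 1 is [24, 48], so an eigenvector is (2, -1).
For λ=3: (A-λI) row 1 is [16, 48], so an eigenvector is (3, -1).
General solution: K_1e^(-5t)(2,-1) + K_2e^(3t)(3,-1).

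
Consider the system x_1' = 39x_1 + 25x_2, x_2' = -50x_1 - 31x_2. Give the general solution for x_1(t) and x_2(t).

Coefficient matrix A = [[39, 25], [-50, -31]].
Characteristic polynomial det(A - λI) = λ^2 - 8λ + 41 = 0.
Eigenvalues λ = 4 ± 5i (complex conjugate pair).
For λ=4+5i: an eigenvector is (-2,3) - i(1,-1) = (-2 - i, 3 + i).
A real fundamental pair from Re and Im of e^((4+5i)t)v: X_1 = e^(4t)(cos(5t)·(-2,3) + sin(5t)·(1,-1)), X_2 = e^(4t)(sin(5t)·(-2,3) - cos(5t)·(1,-1)).
General solution: c_1X_1 + c_2X_2.

x_1(t) = c_1e^(4t)sin(5t) - 2c_1e^(4t)cos(5t) - 2c_2e^(4t)sin(5t) - c_2e^(4t)cos(5t), x_2(t) = -c_1e^(4t)sin(5t) + 3c_1e^(4t)cos(5t) + 3c_2e^(4t)sin(5t) + c_2e^(4t)cos(5t)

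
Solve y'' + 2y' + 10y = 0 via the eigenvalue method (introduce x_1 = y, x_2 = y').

Let x_1 = y, x_2 = y'. Then x_1' = x_2 and x_2' = -10x_1 - 2x_2.
A = [[0,1],[-10,-2]]; det(A-λI) = λ^2 + 2λ + 10.
Eigenvalues λ = -1 ± 3i.

y(t) = c_1e^(-t)cos(3t) + c_2e^(-t)sin(3t)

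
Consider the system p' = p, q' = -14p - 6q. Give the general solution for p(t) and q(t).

p(t) = -c_2e^(t), q(t) = c_1e^(-6t) + 2c_2e^(t)

Coefficient matrix A = [[1, 0], [-14, -6]].
Characteristic polynomial det(A - λI) = λ^2 + 5λ - 6 = 0.
Eigenvalues λ = -6, 1.
For λ=-6: (A-λI) row 1 is [7, 0], so an eigenvector is (0, 1).
For λ=1: (A-λI) row 2 is [-14, -7], so an eigenvector is (-1, 2).
General solution: c_1e^(-6t)(0,1) + c_2e^(t)(-1,2).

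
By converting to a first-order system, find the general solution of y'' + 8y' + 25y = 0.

y(t) = C_1e^(-4t)cos(3t) + C_2e^(-4t)sin(3t)

Let x_1 = y, x_2 = y'. Then x_1' = x_2 and x_2' = -25x_1 - 8x_2.
A = [[0,1],[-25,-8]]; det(A-λI) = λ^2 + 8λ + 25.
Eigenvalues λ = -4 ± 3i.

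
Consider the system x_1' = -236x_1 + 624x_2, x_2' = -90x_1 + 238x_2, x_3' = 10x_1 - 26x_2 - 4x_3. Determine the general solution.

x_1(t) = 8C_1e^(-2t) - 13C_2e^(4t), x_2(t) = 3C_1e^(-2t) - 5C_2e^(4t), x_3(t) = C_1e^(-2t) + C_3e^(-4t)

Coefficient matrix A = [[-236, 624, 0], [-90, 238, 0], [10, -26, -4]].
det(A - λI) = 0 gives eigenvalues λ = -2, 4, -4.
For λ=-2: eigenvector (8,3,1).
For λ=4: eigenvector (-13,-5,0).
For λ=-4: eigenvector (0,0,1).
General solution: C_1e^(-2t)(8,3,1) + C_2e^(4t)(-13,-5,0) + C_3e^(-4t)(0,0,1).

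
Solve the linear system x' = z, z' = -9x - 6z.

Coefficient matrix A = [[0, 1], [-9, -6]].
Characteristic polynomial det(A - λI) = λ^2 + 6λ + 9 = 0.
Single eigenvalue λ = -3 with algebraic multiplicity 2.
Eigenvector v = (-1,3); generalized eigenvector w with (A-λI)w=v is (-1,2).
General solution: e^(-3t)[C_1·v + C_2·(t·v + w)].

x(t) = -C_1e^(-3t) - C_2te^(-3t) - C_2e^(-3t), z(t) = 3C_1e^(-3t) + 3C_2te^(-3t) + 2C_2e^(-3t)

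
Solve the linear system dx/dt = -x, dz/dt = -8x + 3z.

Coefficient matrix A = [[-1, 0], [-8, 3]].
Characteristic polynomial det(A - λI) = λ^2 - 2λ - 3 = 0.
Eigenvalues λ = 3, -1.
For λ=3: (A-λI) row 1 is [-4, 0], so an eigenvector is (0, 1).
For λ=-1: (A-λI) row 2 is [-8, 4], so an eigenvector is (-1, -2).
General solution: C_1e^(3t)(0,1) + C_2e^(-t)(-1,-2).

x(t) = -C_2e^(-t), z(t) = C_1e^(3t) - 2C_2e^(-t)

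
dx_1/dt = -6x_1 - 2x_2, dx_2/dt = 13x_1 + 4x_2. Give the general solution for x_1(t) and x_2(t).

Coefficient matrix A = [[-6, -2], [13, 4]].
Characteristic polynomial det(A - λI) = λ^2 + 2λ + 2 = 0.
Eigenvalues λ = -1 ± i (complex conjugate pair).
For λ=-1+i: an eigenvector is (1,-3) - i(1,-2) = (1 - i, -3 + 2i).
A real fundamental pair from Re and Im of e^((-1+i)t)v: X_1 = e^(-t)(cos(t)·(1,-3) + sin(t)·(1,-2)), X_2 = e^(-t)(sin(t)·(1,-3) - cos(t)·(1,-2)).
General solution: c_1X_1 + c_2X_2.

x_1(t) = c_1e^(-t)sin(t) + c_1e^(-t)cos(t) + c_2e^(-t)sin(t) - c_2e^(-t)cos(t), x_2(t) = -2c_1e^(-t)sin(t) - 3c_1e^(-t)cos(t) - 3c_2e^(-t)sin(t) + 2c_2e^(-t)cos(t)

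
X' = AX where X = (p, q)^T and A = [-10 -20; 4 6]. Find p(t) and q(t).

Coefficient matrix A = [[-10, -20], [4, 6]].
Characteristic polynomial det(A - λI) = λ^2 + 4λ + 20 = 0.
Eigenvalues λ = -2 ± 4i (complex conjugate pair).
For λ=-2+4i: an eigenvector is (1,0) - i(-2,1) = (1 + 2i, 0 - i).
A real fundamental pair from Re and Im of e^((-2+4i)t)v: X_1 = e^(-2t)(cos(4t)·(1,0) + sin(4t)·(-2,1)), X_2 = e^(-2t)(sin(4t)·(1,0) - cos(4t)·(-2,1)).
General solution: C_1X_1 + C_2X_2.

p(t) = -2C_1e^(-2t)sin(4t) + C_1e^(-2t)cos(4t) + C_2e^(-2t)sin(4t) + 2C_2e^(-2t)cos(4t), q(t) = C_1e^(-2t)sin(4t) - C_2e^(-2t)cos(4t)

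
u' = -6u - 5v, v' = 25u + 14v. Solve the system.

u(t) = K_1e^(4t)sin(5t) - K_2e^(4t)cos(5t), v(t) = -2K_1e^(4t)sin(5t) - K_1e^(4t)cos(5t) - K_2e^(4t)sin(5t) + 2K_2e^(4t)cos(5t)

Coefficient matrix A = [[-6, -5], [25, 14]].
Characteristic polynomial det(A - λI) = λ^2 - 8λ + 41 = 0.
Eigenvalues λ = 4 ± 5i (complex conjugate pair).
For λ=4+5i: an eigenvector is (0,-1) - i(1,-2) = (0 - i, -1 + 2i).
A real fundamental pair from Re and Im of e^((4+5i)t)v: X_1 = e^(4t)(cos(5t)·(0,-1) + sin(5t)·(1,-2)), X_2 = e^(4t)(sin(5t)·(0,-1) - cos(5t)·(1,-2)).
General solution: K_1X_1 + K_2X_2.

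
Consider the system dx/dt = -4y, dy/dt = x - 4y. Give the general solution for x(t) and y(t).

Coefficient matrix A = [[0, -4], [1, -4]].
Characteristic polynomial det(A - λI) = λ^2 + 4λ + 4 = 0.
Single eigenvalue λ = -2 with algebraic multiplicity 2.
Eigenvector v = (2,1); generalized eigenvector w with (A-λI)w=v is (3,1).
General solution: e^(-2t)[K_1·v + K_2·(t·v + w)].

x(t) = 2K_1e^(-2t) + 2K_2te^(-2t) + 3K_2e^(-2t), y(t) = K_1e^(-2t) + K_2te^(-2t) + K_2e^(-2t)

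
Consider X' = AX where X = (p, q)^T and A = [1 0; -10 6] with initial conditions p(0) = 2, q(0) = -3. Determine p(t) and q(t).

Coefficient matrix A = [[1, 0], [-10, 6]].
Characteristic polynomial det(A - λI) = λ^2 - 7λ + 6 = 0.
Eigenvalues λ = 1, 6.
For λ=1: (A-λI) row 2 is [-10, 5], so an eigenvector is (1, 2).
For λ=6: (A-λI) row 1 is [-5, 0], so an eigenvector is (0, 1).
General solution: C_1e^(t)(1,2) + C_2e^(6t)(0,1).
Applying p(0)=2, q(0)=-3 gives C_1=2, C_2=-7.

p(t) = 2e^(t), q(t) = -7e^(6t) + 4e^(t)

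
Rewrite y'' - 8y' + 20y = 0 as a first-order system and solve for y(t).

y(t) = c_1e^(4t)cos(2t) + c_2e^(4t)sin(2t)

Let x_1 = y, x_2 = y'. Then x_1' = x_2 and x_2' = -20x_1 + 8x_2.
A = [[0,1],[-20,8]]; det(A-λI) = λ^2 - 8λ + 20.
Eigenvalues λ = 4 ± 2i.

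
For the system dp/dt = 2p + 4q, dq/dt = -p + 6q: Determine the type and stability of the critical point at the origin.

unstable improper node

A = [[2,4],[-1,6]]; det(A-λI) = λ^2 - 8λ + 16.
repeated λ = 4 with a single eigenvector.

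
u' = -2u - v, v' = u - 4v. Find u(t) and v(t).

Coefficient matrix A = [[-2, -1], [1, -4]].
Characteristic polynomial det(A - λI) = λ^2 + 6λ + 9 = 0.
Single eigenvalue λ = -3 with algebraic multiplicity 2.
Eigenvector v = (-1,-1); generalized eigenvector w with (A-λI)w=v is (0,1).
General solution: e^(-3t)[C_1·v + C_2·(t·v + w)].

u(t) = -C_1e^(-3t) - C_2te^(-3t), v(t) = -C_1e^(-3t) - C_2te^(-3t) + C_2e^(-3t)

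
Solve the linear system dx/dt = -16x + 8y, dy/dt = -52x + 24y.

x(t) = c_1e^(4t)sin(4t) - c_1e^(4t)cos(4t) - c_2e^(4t)sin(4t) - c_2e^(4t)cos(4t), y(t) = 3c_1e^(4t)sin(4t) - 2c_1e^(4t)cos(4t) - 2c_2e^(4t)sin(4t) - 3c_2e^(4t)cos(4t)

Coefficient matrix A = [[-16, 8], [-52, 24]].
Characteristic polynomial det(A - λI) = λ^2 - 8λ + 32 = 0.
Eigenvalues λ = 4 ± 4i (complex conjugate pair).
For λ=4+4i: an eigenvector is (-1,-2) - i(1,3) = (-1 - i, -2 - 3i).
A real fundamental pair from Re and Im of e^((4+4i)t)v: X_1 = e^(4t)(cos(4t)·(-1,-2) + sin(4t)·(1,3)), X_2 = e^(4t)(sin(4t)·(-1,-2) - cos(4t)·(1,3)).
General solution: c_1X_1 + c_2X_2.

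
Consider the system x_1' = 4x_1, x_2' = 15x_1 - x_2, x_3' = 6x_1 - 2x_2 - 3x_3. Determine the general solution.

x_1(t) = C_1e^(4t), x_2(t) = 3C_1e^(4t) + C_3e^(-t), x_3(t) = C_2e^(-3t) - C_3e^(-t)

Coefficient matrix A = [[4, 0, 0], [15, -1, 0], [6, -2, -3]].
det(A - λI) = 0 gives eigenvalues λ = 4, -3, -1.
For λ=4: eigenvector (1,3,0).
For λ=-3: eigenvector (0,0,1).
For λ=-1: eigenvector (0,1,-1).
General solution: C_1e^(4t)(1,3,0) + C_2e^(-3t)(0,0,1) + C_3e^(-t)(0,1,-1).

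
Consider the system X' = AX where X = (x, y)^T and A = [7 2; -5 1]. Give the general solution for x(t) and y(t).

x(t) = C_1e^(4t)sin(t) + C_1e^(4t)cos(t) + C_2e^(4t)sin(t) - C_2e^(4t)cos(t), y(t) = -2C_1e^(4t)sin(t) - C_1e^(4t)cos(t) - C_2e^(4t)sin(t) + 2C_2e^(4t)cos(t)

Coefficient matrix A = [[7, 2], [-5, 1]].
Characteristic polynomial det(A - λI) = λ^2 - 8λ + 17 = 0.
Eigenvalues λ = 4 ± i (complex conjugate pair).
For λ=4+i: an eigenvector is (1,-1) - i(1,-2) = (1 - i, -1 + 2i).
A real fundamental pair from Re and Im of e^((4+i)t)v: X_1 = e^(4t)(cos(t)·(1,-1) + sin(t)·(1,-2)), X_2 = e^(4t)(sin(t)·(1,-1) - cos(t)·(1,-2)).
General solution: C_1X_1 + C_2X_2.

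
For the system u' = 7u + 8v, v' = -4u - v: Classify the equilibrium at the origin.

A = [[7,8],[-4,-1]]; det(A-λI) = λ^2 - 6λ + 25.
λ = 3 ± 4i: positive real part.

unstable spiral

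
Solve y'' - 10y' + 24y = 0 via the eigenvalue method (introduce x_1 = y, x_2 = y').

Let x_1 = y, x_2 = y'. Then x_1' = x_2 and x_2' = -24x_1 + 10x_2.
A = [[0,1],[-24,10]]; det(A-λI) = λ^2 - 10λ + 24.
Eigenvalues λ = 6, 4 with eigenvectors (1,6), (1,4).

y(t) = K_1e^(6t) + K_2e^(4t)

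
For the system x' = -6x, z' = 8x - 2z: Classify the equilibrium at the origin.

stable node

A = [[-6,0],[8,-2]]; det(A-λI) = λ^2 + 8λ + 12.
λ = -6, -2: both negative.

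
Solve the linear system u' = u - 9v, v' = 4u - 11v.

Coefficient matrix A = [[1, -9], [4, -11]].
Characteristic polynomial det(A - λI) = λ^2 + 10λ + 25 = 0.
Single eigenvalue λ = -5 with algebraic multiplicity 2.
Eigenvector v = (-3,-2); generalized eigenvector w with (A-λI)w=v is (-2,-1).
General solution: e^(-5t)[C_1·v + C_2·(t·v + w)].

u(t) = -3C_1e^(-5t) - 3C_2te^(-5t) - 2C_2e^(-5t), v(t) = -2C_1e^(-5t) - 2C_2te^(-5t) - C_2e^(-5t)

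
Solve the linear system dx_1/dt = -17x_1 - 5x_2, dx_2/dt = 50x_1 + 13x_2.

Coefficient matrix A = [[-17, -5], [50, 13]].
Characteristic polynomial det(A - λI) = λ^2 + 4λ + 29 = 0.
Eigenvalues λ = -2 ± 5i (complex conjugate pair).
For λ=-2+5i: an eigenvector is (1,-3) - i(0,1) = (1, -3 - i).
A real fundamental pair from Re and Im of e^((-2+5i)t)v: X_1 = e^(-2t)(cos(5t)·(1,-3) + sin(5t)·(0,1)), X_2 = e^(-2t)(sin(5t)·(1,-3) - cos(5t)·(0,1)).
General solution: C_1X_1 + C_2X_2.

x_1(t) = C_1e^(-2t)cos(5t) + C_2e^(-2t)sin(5t), x_2(t) = C_1e^(-2t)sin(5t) - 3C_1e^(-2t)cos(5t) - 3C_2e^(-2t)sin(5t) - C_2e^(-2t)cos(5t)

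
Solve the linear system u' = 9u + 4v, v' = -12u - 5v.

u(t) = 2c_1e^(3t) - c_2e^(t), v(t) = -3c_1e^(3t) + 2c_2e^(t)

Coefficient matrix A = [[9, 4], [-12, -5]].
Characteristic polynomial det(A - λI) = λ^2 - 4λ + 3 = 0.
Eigenvalues λ = 3, 1.
For λ=3: (A-λI) row 1 is [6, 4], so an eigenvector is (2, -3).
For λ=1: (A-λI) row 1 is [8, 4], so an eigenvector is (-1, 2).
General solution: c_1e^(3t)(2,-3) + c_2e^(t)(-1,2).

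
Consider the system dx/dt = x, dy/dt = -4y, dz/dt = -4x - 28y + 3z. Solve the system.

Coefficient matrix A = [[1, 0, 0], [0, -4, 0], [-4, -28, 3]].
det(A - λI) = 0 gives eigenvalues λ = 1, -4, 3.
For λ=1: eigenvector (1,0,2).
For λ=-4: eigenvector (0,1,4).
For λ=3: eigenvector (0,0,1).
General solution: c_1e^(t)(1,0,2) + c_2e^(-4t)(0,1,4) + c_3e^(3t)(0,0,1).

x(t) = c_1e^(t), y(t) = c_2e^(-4t), z(t) = 2c_1e^(t) + 4c_2e^(-4t) + c_3e^(3t)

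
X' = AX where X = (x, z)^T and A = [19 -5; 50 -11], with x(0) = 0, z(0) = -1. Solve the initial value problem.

Coefficient matrix A = [[19, -5], [50, -11]].
Characteristic polynomial det(A - λI) = λ^2 - 8λ + 41 = 0.
Eigenvalues λ = 4 ± 5i (complex conjugate pair).
For λ=4+5i: an eigenvector is (-1,-3) - i(0,-1) = (-1, -3 + i).
A real fundamental pair from Re and Im of e^((4+5i)t)v: X_1 = e^(4t)(cos(5t)·(-1,-3) + sin(5t)·(0,-1)), X_2 = e^(4t)(sin(5t)·(-1,-3) - cos(5t)·(0,-1)).
General solution: K_1X_1 + K_2X_2.
Applying x(0)=0, z(0)=-1 gives K_1=0, K_2=-1.

x(t) = e^(4t)sin(5t), z(t) = 3e^(4t)sin(5t) - e^(4t)cos(5t)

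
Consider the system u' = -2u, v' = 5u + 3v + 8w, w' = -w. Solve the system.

Coefficient matrix A = [[-2, 0, 0], [5, 3, 8], [0, 0, -1]].
det(A - λI) = 0 gives eigenvalues λ = 3, -2, -1.
For λ=3: eigenvector (0,1,0).
For λ=-2: eigenvector (1,-1,0).
For λ=-1: eigenvector (0,-2,1).
General solution: C_1e^(3t)(0,1,0) + C_2e^(-2t)(1,-1,0) + C_3e^(-t)(0,-2,1).

u(t) = C_2e^(-2t), v(t) = C_1e^(3t) - C_2e^(-2t) - 2C_3e^(-t), w(t) = C_3e^(-t)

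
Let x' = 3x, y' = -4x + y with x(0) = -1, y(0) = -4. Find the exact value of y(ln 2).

A = [[3,0],[-4,1]]; eigenvalues λ = 3, 1.
Eigenvectors: (1,-2) for λ=3, (0,1) for λ=1.
From the initial condition, c_1 = -1, c_2 = -6.
y(ln 2) = (-1)(2^3)(-2) + (-6)(2^1)(1) = 4.

4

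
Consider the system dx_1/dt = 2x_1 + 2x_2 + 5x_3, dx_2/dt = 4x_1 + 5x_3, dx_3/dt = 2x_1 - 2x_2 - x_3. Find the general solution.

x_1(t) = c_1e^(4t) + c_2e^(-t) - 2c_3e^(-2t), x_2(t) = c_1e^(4t) + c_2e^(-t) - c_3e^(-2t), x_3(t) = -c_2e^(-t) + 2c_3e^(-2t)

Coefficient matrix A = [[2, 2, 5], [4, 0, 5], [2, -2, -1]].
det(A - λI) = 0 gives eigenvalues λ = 4, -1, -2.
For λ=4: eigenvector (1,1,0).
For λ=-1: eigenvector (1,1,-1).
For λ=-2: eigenvector (-2,-1,2).
General solution: c_1e^(4t)(1,1,0) + c_2e^(-t)(1,1,-1) + c_3e^(-2t)(-2,-1,2).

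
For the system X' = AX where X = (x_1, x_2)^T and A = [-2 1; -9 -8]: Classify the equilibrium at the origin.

stable improper node

A = [[-2,1],[-9,-8]]; det(A-λI) = λ^2 + 10λ + 25.
repeated λ = -5 with a single eigenvector.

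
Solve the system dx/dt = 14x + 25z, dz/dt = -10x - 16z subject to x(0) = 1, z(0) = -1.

x(t) = -2e^(-t)sin(5t) + e^(-t)cos(5t), z(t) = e^(-t)sin(5t) - e^(-t)cos(5t)

Coefficient matrix A = [[14, 25], [-10, -16]].
Characteristic polynomial det(A - λI) = λ^2 + 2λ + 26 = 0.
Eigenvalues λ = -1 ± 5i (complex conjugate pair).
For λ=-1+5i: an eigenvector is (1,-1) - i(-2,1) = (1 + 2i, -1 - i).
A real fundamental pair from Re and Im of e^((-1+5i)t)v: X_1 = e^(-t)(cos(5t)·(1,-1) + sin(5t)·(-2,1)), X_2 = e^(-t)(sin(5t)·(1,-1) - cos(5t)·(-2,1)).
General solution: c_1X_1 + c_2X_2.
Applying x(0)=1, z(0)=-1 gives c_1=1, c_2=0.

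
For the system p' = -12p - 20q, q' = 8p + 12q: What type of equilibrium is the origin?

center

A = [[-12,-20],[8,12]]; det(A-λI) = λ^2 + 16.
λ = 0 ± 4i: zero real part.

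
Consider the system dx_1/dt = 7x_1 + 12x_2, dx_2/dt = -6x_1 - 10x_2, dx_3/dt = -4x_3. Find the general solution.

x_1(t) = 4C_1e^(-2t) - 3C_2e^(-t), x_2(t) = -3C_1e^(-2t) + 2C_2e^(-t), x_3(t) = C_3e^(-4t)

Coefficient matrix A = [[7, 12, 0], [-6, -10, 0], [0, 0, -4]].
det(A - λI) = 0 gives eigenvalues λ = -2, -1, -4.
For λ=-2: eigenvector (4,-3,0).
For λ=-1: eigenvector (-3,2,0).
For λ=-4: eigenvector (0,0,1).
General solution: C_1e^(-2t)(4,-3,0) + C_2e^(-t)(-3,2,0) + C_3e^(-4t)(0,0,1).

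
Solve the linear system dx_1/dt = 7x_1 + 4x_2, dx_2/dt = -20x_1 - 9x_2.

x_1(t) = C_1e^(-t)cos(4t) + C_2e^(-t)sin(4t), x_2(t) = -C_1e^(-t)sin(4t) - 2C_1e^(-t)cos(4t) - 2C_2e^(-t)sin(4t) + C_2e^(-t)cos(4t)

Coefficient matrix A = [[7, 4], [-20, -9]].
Characteristic polynomial det(A - λI) = λ^2 + 2λ + 17 = 0.
Eigenvalues λ = -1 ± 4i (complex conjugate pair).
For λ=-1+4i: an eigenvector is (1,-2) - i(0,-1) = (1, -2 + i).
A real fundamental pair from Re and Im of e^((-1+4i)t)v: X_1 = e^(-t)(cos(4t)·(1,-2) + sin(4t)·(0,-1)), X_2 = e^(-t)(sin(4t)·(1,-2) - cos(4t)·(0,-1)).
General solution: C_1X_1 + C_2X_2.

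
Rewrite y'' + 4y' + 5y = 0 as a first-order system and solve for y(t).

Let x_1 = y, x_2 = y'. Then x_1' = x_2 and x_2' = -5x_1 - 4x_2.
A = [[0,1],[-5,-4]]; det(A-λI) = λ^2 + 4λ + 5.
Eigenvalues λ = -2 ± i.

y(t) = K_1e^(-2t)cos(t) + K_2e^(-2t)sin(t)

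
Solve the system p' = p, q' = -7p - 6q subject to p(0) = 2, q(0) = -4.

Coefficient matrix A = [[1, 0], [-7, -6]].
Characteristic polynomial det(A - λI) = λ^2 + 5λ - 6 = 0.
Eigenvalues λ = -6, 1.
For λ=-6: (A-λI) row 1 is [7, 0], so an eigenvector is (0, 1).
For λ=1: (A-λI) row 2 is [-7, -7], so an eigenvector is (-1, 1).
General solution: C_1e^(-6t)(0,1) + C_2e^(t)(-1,1).
Applying p(0)=2, q(0)=-4 gives C_1=-2, C_2=-2.

p(t) = 2e^(t), q(t) = -2e^(t) - 2e^(-6t)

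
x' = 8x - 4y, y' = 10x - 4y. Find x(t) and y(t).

x(t) = K_1e^(2t)sin(2t) + K_1e^(2t)cos(2t) + K_2e^(2t)sin(2t) - K_2e^(2t)cos(2t), y(t) = 2K_1e^(2t)sin(2t) + K_1e^(2t)cos(2t) + K_2e^(2t)sin(2t) - 2K_2e^(2t)cos(2t)

Coefficient matrix A = [[8, -4], [10, -4]].
Characteristic polynomial det(A - λI) = λ^2 - 4λ + 8 = 0.
Eigenvalues λ = 2 ± 2i (complex conjugate pair).
For λ=2+2i: an eigenvector is (1,1) - i(1,2) = (1 - i, 1 - 2i).
A real fundamental pair from Re and Im of e^((2+2i)t)v: X_1 = e^(2t)(cos(2t)·(1,1) + sin(2t)·(1,2)), X_2 = e^(2t)(sin(2t)·(1,1) - cos(2t)·(1,2)).
General solution: K_1X_1 + K_2X_2.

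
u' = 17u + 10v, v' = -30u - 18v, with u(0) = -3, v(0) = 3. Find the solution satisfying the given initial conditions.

Coefficient matrix A = [[17, 10], [-30, -18]].
Characteristic polynomial det(A - λI) = λ^2 + λ - 6 = 0.
Eigenvalues λ = -3, 2.
For λ=-3: (A-λI) row 1 is [20, 10], so an eigenvector is (1, -2).
For λ=2: (A-λI) row 1 is [15, 10], so an eigenvector is (-2, 3).
General solution: c_1e^(-3t)(1,-2) + c_2e^(2t)(-2,3).
Applying u(0)=-3, v(0)=3 gives c_1=3, c_2=3.

u(t) = -6e^(2t) + 3e^(-3t), v(t) = 9e^(2t) - 6e^(-3t)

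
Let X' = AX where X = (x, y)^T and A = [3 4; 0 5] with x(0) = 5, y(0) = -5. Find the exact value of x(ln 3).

A = [[3,4],[0,5]]; eigenvalues λ = 5, 3.
Eigenvectors: (-2,-1) for λ=5, (-1,0) for λ=3.
From the initial condition, c_1 = 5, c_2 = -15.
x(ln 3) = (5)(3^5)(-2) + (-15)(3^3)(-1) = -2025.

-2025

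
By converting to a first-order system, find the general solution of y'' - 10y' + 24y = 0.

y(t) = C_1e^(6t) + C_2e^(4t)

Let x_1 = y, x_2 = y'. Then x_1' = x_2 and x_2' = -24x_1 + 10x_2.
A = [[0,1],[-24,10]]; det(A-λI) = λ^2 - 10λ + 24.
Eigenvalues λ = 6, 4 with eigenvectors (1,6), (1,4).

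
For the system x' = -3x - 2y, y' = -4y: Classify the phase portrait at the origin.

A = [[-3,-2],[0,-4]]; det(A-λI) = λ^2 + 7λ + 12.
λ = -3, -4: both negative.

stable node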